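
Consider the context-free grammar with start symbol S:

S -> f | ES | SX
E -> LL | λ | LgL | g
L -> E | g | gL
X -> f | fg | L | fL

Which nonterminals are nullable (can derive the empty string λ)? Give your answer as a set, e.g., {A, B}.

{E, L, X}

Directly nullable (have an ε-rule): {E}.
L is nullable via L -> E (every symbol on the right is already known nullable).
X is nullable via X -> L (every symbol on the right is already known nullable).
Not nullable: S — each has a terminal in every rule's right-hand side or depends on a non-nullable symbol.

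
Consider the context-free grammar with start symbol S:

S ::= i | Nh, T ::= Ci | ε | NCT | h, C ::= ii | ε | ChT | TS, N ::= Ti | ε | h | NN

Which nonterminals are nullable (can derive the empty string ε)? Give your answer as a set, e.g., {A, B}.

{C, N, T}

Directly nullable (have an ε-rule): {C, N, T}.
Not nullable: S — each has a terminal in every rule's right-hand side or depends on a non-nullable symbol.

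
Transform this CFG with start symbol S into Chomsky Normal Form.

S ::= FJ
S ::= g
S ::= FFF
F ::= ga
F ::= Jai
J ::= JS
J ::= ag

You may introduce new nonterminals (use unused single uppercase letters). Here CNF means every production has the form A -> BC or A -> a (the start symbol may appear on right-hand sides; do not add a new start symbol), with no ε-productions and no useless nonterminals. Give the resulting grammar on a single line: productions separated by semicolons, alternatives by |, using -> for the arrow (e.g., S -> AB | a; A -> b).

S -> g | FE | FJ; A -> a; B -> i; C -> g; D -> AB; E -> FF; F -> CA | JD; J -> AC | JS

No ε-productions.
No unit productions to eliminate.
TERM: introduce A -> a, C -> g, B -> i and substitute in every rule of length ≥2.
BIN: F -> JAB becomes F -> JD, D -> AB; S -> FFF becomes S -> FE, E -> FF.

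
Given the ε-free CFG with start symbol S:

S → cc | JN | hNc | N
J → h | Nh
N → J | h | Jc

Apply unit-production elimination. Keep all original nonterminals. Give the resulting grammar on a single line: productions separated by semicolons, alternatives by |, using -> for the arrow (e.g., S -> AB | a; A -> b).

Unit productions: N->J, S->N.
Unit pairs (A ⇒* B via units): (N,J), (S,J), (S,N).
S: inherits non-unit rules of {J, N, S} → JN | Jc | Nh | cc | h | hNc.
J: inherits non-unit rules of {J} → Nh | h.
N: inherits non-unit rules of {J, N} → Jc | Nh | h.

S -> h | JN | Jc | Nh | cc | hNc; J -> h | Nh; N -> h | Jc | Nh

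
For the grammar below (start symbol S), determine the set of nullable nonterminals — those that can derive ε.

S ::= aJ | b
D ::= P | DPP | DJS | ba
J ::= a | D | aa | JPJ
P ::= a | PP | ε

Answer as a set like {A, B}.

Directly nullable (have an ε-rule): {P}.
D is nullable via D -> P (every symbol on the right is already known nullable).
J is nullable via J -> D (every symbol on the right is already known nullable).
Not nullable: S — each has a terminal in every rule's right-hand side or depends on a non-nullable symbol.

{D, J, P}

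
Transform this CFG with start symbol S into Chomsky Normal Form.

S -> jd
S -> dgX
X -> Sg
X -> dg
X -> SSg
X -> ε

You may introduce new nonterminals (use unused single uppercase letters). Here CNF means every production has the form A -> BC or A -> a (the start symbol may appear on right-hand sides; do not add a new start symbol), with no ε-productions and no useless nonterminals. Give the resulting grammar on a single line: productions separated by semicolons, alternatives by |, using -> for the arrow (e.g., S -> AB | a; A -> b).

S -> AB | AD | CA; A -> d; B -> g; C -> j; D -> BX; E -> SB; X -> AB | SB | SE

Nullable: {X}; after ε-elimination: S -> dg | jd | dgX; X -> Sg | dg | SSg.
No unit productions to eliminate.
TERM: introduce A -> d, B -> g, C -> j and substitute in every rule of length ≥2.
BIN: S -> ABX becomes S -> AD, D -> BX; X -> SSB becomes X -> SE, E -> SB.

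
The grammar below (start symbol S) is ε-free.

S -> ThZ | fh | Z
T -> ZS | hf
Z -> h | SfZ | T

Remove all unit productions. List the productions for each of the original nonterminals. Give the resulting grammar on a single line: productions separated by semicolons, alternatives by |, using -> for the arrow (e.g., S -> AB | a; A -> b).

Unit productions: S->Z, Z->T.
Unit pairs (A ⇒* B via units): (S,T), (S,Z), (Z,T).
S: inherits non-unit rules of {S, T, Z} → SfZ | ThZ | ZS | fh | h | hf.
T: inherits non-unit rules of {T} → ZS | hf.
Z: inherits non-unit rules of {T, Z} → SfZ | ZS | h | hf.

S -> h | ZS | fh | hf | SfZ | ThZ; T -> ZS | hf; Z -> h | ZS | hf | SfZ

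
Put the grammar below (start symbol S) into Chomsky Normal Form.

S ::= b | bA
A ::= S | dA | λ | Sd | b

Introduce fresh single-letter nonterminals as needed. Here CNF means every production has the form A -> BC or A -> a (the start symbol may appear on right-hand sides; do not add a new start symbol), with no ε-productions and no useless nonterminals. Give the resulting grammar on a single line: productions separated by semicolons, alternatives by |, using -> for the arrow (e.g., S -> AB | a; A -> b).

S -> b | CA; A -> b | d | BA | CA | SB; B -> d; C -> b

Nullable: {A}; after ε-elimination: S -> b | bA; A -> S | b | d | Sd | dA.
After unit-elimination: S -> b | bA; A -> b | d | Sd | bA | dA.
TERM: introduce C -> b, B -> d and substitute in every rule of length ≥2.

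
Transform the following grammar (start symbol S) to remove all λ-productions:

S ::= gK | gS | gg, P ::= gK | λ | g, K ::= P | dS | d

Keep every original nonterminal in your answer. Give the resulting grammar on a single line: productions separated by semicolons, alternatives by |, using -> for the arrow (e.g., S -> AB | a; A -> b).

Nullable set: {K, P}.
S -> gK: K nullable, giving g | gK.
K -> P: P nullable, giving P.
Drop P -> λ.
P -> gK: K nullable, giving g | gK.
Unchanged (no nullable symbols): S -> gS; S -> gg; K -> d; K -> dS; P -> g.

S -> g | gK | gS | gg; K -> P | d | dS; P -> g | gK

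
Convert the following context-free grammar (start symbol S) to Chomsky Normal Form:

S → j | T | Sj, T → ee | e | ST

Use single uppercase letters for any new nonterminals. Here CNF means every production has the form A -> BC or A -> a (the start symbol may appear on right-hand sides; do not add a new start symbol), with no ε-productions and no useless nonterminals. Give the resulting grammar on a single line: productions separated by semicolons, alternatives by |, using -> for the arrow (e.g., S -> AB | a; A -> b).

No ε-productions.
After unit-elimination: S -> e | j | ST | Sj | ee; T -> e | ST | ee.
TERM: introduce B -> e, A -> j and substitute in every rule of length ≥2.

S -> e | j | BB | SA | ST; A -> j; B -> e; T -> e | BB | ST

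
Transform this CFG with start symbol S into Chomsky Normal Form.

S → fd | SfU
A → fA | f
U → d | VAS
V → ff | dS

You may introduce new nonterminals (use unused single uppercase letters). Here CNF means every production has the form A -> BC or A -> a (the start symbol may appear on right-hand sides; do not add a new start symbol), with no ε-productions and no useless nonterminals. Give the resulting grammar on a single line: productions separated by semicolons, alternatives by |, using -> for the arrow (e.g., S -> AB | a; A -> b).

S -> BC | SD; A -> f | BA; B -> f; C -> d; D -> BU; E -> AS; U -> d | VE; V -> BB | CS

No ε-productions.
No unit productions to eliminate.
TERM: introduce C -> d, B -> f and substitute in every rule of length ≥2.
BIN: S -> SBU becomes S -> SD, D -> BU; U -> VAS becomes U -> VE, E -> AS.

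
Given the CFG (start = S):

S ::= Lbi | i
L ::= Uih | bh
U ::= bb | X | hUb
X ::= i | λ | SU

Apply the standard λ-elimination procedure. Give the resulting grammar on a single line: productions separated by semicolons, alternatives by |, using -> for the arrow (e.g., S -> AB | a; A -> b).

S -> i | Lbi; L -> bh | ih | Uih; U -> X | bb | hb | hUb; X -> S | i | SU

Nullable set: {U, X}.
L -> Uih: U nullable, giving Uih | ih.
U -> X: X nullable, giving X.
U -> hUb: U nullable, giving hUb | hb.
Drop X -> λ.
X -> SU: U nullable, giving S | SU.
Unchanged (no nullable symbols): S -> Lbi; S -> i; L -> bh; U -> bb; X -> i.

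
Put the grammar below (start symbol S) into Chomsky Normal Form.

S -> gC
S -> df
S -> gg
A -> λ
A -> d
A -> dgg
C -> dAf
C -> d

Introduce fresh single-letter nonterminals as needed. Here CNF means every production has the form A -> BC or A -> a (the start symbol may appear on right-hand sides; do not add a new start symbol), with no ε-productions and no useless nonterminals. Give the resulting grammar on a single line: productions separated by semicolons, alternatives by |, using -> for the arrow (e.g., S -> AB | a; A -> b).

S -> BE | DC | DD; A -> d | BF; B -> d; C -> d | BE | BG; D -> g; E -> f; F -> DD; G -> AE

Nullable: {A}; after ε-elimination: S -> df | gC | gg; A -> d | dgg; C -> d | df | dAf.
No unit productions to eliminate.
TERM: introduce B -> d, E -> f, D -> g and substitute in every rule of length ≥2.
BIN: A -> BDD becomes A -> BF, F -> DD; C -> BAE becomes C -> BG, G -> AE.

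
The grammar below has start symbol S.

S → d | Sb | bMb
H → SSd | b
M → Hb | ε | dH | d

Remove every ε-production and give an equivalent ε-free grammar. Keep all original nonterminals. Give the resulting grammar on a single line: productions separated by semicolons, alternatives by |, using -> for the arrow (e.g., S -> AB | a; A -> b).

S -> d | Sb | bb | bMb; H -> b | SSd; M -> d | Hb | dH

Nullable set: {M}.
S -> bMb: M nullable, giving bMb | bb.
Drop M -> ε.
Unchanged (no nullable symbols): S -> Sb; S -> d; H -> SSd; H -> b; M -> Hb; M -> d; M -> dH.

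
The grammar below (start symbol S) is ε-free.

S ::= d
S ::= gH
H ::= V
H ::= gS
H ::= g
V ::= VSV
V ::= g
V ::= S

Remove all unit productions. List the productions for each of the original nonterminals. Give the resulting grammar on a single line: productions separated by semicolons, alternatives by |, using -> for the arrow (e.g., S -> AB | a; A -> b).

S -> d | gH; H -> d | g | gH | gS | VSV; V -> d | g | gH | VSV

Unit productions: H->V, V->S.
Unit pairs (A ⇒* B via units): (H,S), (H,V), (V,S).
S: inherits non-unit rules of {S} → d | gH.
H: inherits non-unit rules of {H, S, V} → VSV | d | g | gH | gS.
V: inherits non-unit rules of {S, V} → VSV | d | g | gH.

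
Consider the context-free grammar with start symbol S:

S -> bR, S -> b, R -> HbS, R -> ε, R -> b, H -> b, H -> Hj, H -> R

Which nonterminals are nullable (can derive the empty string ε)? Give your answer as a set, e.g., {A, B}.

{H, R}

Directly nullable (have an ε-rule): {R}.
H is nullable via H -> R (every symbol on the right is already known nullable).
Not nullable: S — each has a terminal in every rule's right-hand side or depends on a non-nullable symbol.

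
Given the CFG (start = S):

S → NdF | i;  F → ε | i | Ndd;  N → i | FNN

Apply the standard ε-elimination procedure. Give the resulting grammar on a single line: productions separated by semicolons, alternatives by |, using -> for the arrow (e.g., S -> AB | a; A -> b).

Nullable set: {F}.
S -> NdF: F nullable, giving Nd | NdF.
Drop F -> ε.
N -> FNN: F nullable, giving FNN | NN.
Unchanged (no nullable symbols): S -> i; F -> Ndd; F -> i; N -> i.

S -> i | Nd | NdF; F -> i | Ndd; N -> i | NN | FNN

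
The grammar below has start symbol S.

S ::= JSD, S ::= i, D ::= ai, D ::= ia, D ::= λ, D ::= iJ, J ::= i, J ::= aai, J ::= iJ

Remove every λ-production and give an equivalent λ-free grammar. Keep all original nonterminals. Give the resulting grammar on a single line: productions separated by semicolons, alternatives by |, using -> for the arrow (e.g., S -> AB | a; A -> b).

S -> i | JS | JSD; D -> ai | iJ | ia; J -> i | iJ | aai

Nullable set: {D}.
S -> JSD: D nullable, giving JS | JSD.
Drop D -> λ.
Unchanged (no nullable symbols): S -> i; D -> ai; D -> iJ; D -> ia; J -> aai; J -> i; J -> iJ.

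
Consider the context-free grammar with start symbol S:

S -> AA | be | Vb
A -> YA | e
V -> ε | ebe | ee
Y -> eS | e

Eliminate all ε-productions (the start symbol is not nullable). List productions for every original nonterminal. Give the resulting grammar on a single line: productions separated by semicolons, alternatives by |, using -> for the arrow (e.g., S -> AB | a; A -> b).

S -> b | AA | Vb | be; A -> e | YA; V -> ee | ebe; Y -> e | eS

Nullable set: {V}.
S -> Vb: V nullable, giving Vb | b.
Drop V -> ε.
Unchanged (no nullable symbols): S -> AA; S -> be; A -> YA; A -> e; V -> ebe; V -> ee; Y -> e; Y -> eS.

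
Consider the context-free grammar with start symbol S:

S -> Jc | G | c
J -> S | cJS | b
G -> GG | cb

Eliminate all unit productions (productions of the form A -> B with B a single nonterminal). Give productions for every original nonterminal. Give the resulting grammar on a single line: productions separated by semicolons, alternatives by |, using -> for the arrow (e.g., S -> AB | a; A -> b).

S -> c | GG | Jc | cb; G -> GG | cb; J -> b | c | GG | Jc | cb | cJS

Unit productions: J->S, S->G.
Unit pairs (A ⇒* B via units): (J,G), (J,S), (S,G).
S: inherits non-unit rules of {G, S} → GG | Jc | c | cb.
G: inherits non-unit rules of {G} → GG | cb.
J: inherits non-unit rules of {G, J, S} → GG | Jc | b | c | cJS | cb.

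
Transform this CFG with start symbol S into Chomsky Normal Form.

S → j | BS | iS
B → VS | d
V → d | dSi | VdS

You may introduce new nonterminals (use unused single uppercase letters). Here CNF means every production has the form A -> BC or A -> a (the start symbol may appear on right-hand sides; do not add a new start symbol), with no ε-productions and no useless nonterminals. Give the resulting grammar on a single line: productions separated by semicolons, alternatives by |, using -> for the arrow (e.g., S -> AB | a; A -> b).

S -> j | AS | BS; A -> i; B -> d | VS; C -> d; D -> SA; E -> CS; V -> d | CD | VE

No ε-productions.
No unit productions to eliminate.
TERM: introduce C -> d, A -> i and substitute in every rule of length ≥2.
BIN: V -> CSA becomes V -> CD, D -> SA; V -> VCS becomes V -> VE, E -> CS.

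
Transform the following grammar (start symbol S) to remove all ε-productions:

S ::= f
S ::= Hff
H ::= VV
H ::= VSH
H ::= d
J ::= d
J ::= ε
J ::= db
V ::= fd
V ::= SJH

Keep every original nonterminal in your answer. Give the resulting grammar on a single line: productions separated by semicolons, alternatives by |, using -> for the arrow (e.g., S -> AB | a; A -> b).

S -> f | Hff; H -> d | VV | VSH; J -> d | db; V -> SH | fd | SJH

Nullable set: {J}.
Drop J -> ε.
V -> SJH: J nullable, giving SH | SJH.
Unchanged (no nullable symbols): S -> Hff; S -> f; H -> VSH; H -> VV; H -> d; J -> d; J -> db; V -> fd.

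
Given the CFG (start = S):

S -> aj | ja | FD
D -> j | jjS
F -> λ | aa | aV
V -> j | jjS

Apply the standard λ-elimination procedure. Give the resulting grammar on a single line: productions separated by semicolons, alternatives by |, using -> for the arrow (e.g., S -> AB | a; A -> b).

Nullable set: {F}.
S -> FD: F nullable, giving D | FD.
Drop F -> λ.
Unchanged (no nullable symbols): S -> aj; S -> ja; D -> j; D -> jjS; F -> aV; F -> aa; V -> j; V -> jjS.

S -> D | FD | aj | ja; D -> j | jjS; F -> aV | aa; V -> j | jjS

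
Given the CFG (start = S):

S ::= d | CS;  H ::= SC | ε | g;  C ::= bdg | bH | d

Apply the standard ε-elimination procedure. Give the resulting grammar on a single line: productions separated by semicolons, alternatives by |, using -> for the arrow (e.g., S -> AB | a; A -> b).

S -> d | CS; C -> b | d | bH | bdg; H -> g | SC

Nullable set: {H}.
C -> bH: H nullable, giving b | bH.
Drop H -> ε.
Unchanged (no nullable symbols): S -> CS; S -> d; C -> bdg; C -> d; H -> SC; H -> g.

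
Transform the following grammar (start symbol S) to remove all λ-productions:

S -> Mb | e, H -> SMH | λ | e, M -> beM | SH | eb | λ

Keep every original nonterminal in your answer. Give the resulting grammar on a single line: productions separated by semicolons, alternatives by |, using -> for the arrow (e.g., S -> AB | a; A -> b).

Nullable set: {H, M}.
S -> Mb: M nullable, giving Mb | b.
Drop H -> λ.
H -> SMH: M, H nullable, giving S | SH | SM | SMH.
Drop M -> λ.
M -> SH: H nullable, giving S | SH.
M -> beM: M nullable, giving be | beM.
Unchanged (no nullable symbols): S -> e; H -> e; M -> eb.

S -> b | e | Mb; H -> S | e | SH | SM | SMH; M -> S | SH | be | eb | beM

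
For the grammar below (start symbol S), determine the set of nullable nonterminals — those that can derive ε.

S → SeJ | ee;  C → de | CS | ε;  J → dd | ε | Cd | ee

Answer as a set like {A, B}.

{C, J}

Directly nullable (have an ε-rule): {C, J}.
Not nullable: S — each has a terminal in every rule's right-hand side or depends on a non-nullable symbol.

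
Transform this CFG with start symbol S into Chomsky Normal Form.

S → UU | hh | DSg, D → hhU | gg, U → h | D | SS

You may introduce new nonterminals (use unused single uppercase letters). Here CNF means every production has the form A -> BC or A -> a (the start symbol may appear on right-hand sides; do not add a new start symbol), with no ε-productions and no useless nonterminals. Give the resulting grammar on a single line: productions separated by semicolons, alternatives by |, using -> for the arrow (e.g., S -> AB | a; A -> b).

S -> BB | DE | UU; A -> g; B -> h; C -> BU; D -> AA | BC; E -> SA; F -> BU; U -> h | AA | BF | SS

No ε-productions.
After unit-elimination: S -> UU | hh | DSg; D -> gg | hhU; U -> h | SS | gg | hhU.
TERM: introduce A -> g, B -> h and substitute in every rule of length ≥2.
BIN: D -> BBU becomes D -> BC, C -> BU; S -> DSA becomes S -> DE, E -> SA; U -> BBU becomes U -> BF, F -> BU.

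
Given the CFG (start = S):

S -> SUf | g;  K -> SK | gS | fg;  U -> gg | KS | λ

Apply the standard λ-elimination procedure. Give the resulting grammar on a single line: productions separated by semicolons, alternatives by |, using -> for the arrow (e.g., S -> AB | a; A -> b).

S -> g | Sf | SUf; K -> SK | fg | gS; U -> KS | gg

Nullable set: {U}.
S -> SUf: U nullable, giving SUf | Sf.
Drop U -> λ.
Unchanged (no nullable symbols): S -> g; K -> SK; K -> fg; K -> gS; U -> KS; U -> gg.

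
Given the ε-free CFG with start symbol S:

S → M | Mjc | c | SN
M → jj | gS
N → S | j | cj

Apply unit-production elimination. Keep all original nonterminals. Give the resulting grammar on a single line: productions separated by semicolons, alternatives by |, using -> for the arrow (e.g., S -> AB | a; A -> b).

Unit productions: N->S, S->M.
Unit pairs (A ⇒* B via units): (N,M), (N,S), (S,M).
S: inherits non-unit rules of {M, S} → Mjc | SN | c | gS | jj.
M: inherits non-unit rules of {M} → gS | jj.
N: inherits non-unit rules of {M, N, S} → Mjc | SN | c | cj | gS | j | jj.

S -> c | SN | gS | jj | Mjc; M -> gS | jj; N -> c | j | SN | cj | gS | jj | Mjc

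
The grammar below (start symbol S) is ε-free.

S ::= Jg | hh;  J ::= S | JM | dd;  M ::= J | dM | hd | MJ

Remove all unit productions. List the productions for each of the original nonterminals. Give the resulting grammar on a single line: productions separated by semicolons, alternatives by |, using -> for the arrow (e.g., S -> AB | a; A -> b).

S -> Jg | hh; J -> JM | Jg | dd | hh; M -> JM | Jg | MJ | dM | dd | hd | hh

Unit productions: J->S, M->J.
Unit pairs (A ⇒* B via units): (J,S), (M,J), (M,S).
S: inherits non-unit rules of {S} → Jg | hh.
J: inherits non-unit rules of {J, S} → JM | Jg | dd | hh.
M: inherits non-unit rules of {J, M, S} → JM | Jg | MJ | dM | dd | hd | hh.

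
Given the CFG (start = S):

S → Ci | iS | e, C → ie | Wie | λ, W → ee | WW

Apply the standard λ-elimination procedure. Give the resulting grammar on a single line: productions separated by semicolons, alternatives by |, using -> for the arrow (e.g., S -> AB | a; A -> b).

S -> e | i | Ci | iS; C -> ie | Wie; W -> WW | ee

Nullable set: {C}.
S -> Ci: C nullable, giving Ci | i.
Drop C -> λ.
Unchanged (no nullable symbols): S -> e; S -> iS; C -> Wie; C -> ie; W -> WW; W -> ee.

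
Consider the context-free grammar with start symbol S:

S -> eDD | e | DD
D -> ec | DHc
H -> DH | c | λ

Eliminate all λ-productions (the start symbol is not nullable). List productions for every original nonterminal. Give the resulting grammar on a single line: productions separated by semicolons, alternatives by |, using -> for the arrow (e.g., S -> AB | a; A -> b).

S -> e | DD | eDD; D -> Dc | ec | DHc; H -> D | c | DH

Nullable set: {H}.
D -> DHc: H nullable, giving DHc | Dc.
Drop H -> λ.
H -> DH: H nullable, giving D | DH.
Unchanged (no nullable symbols): S -> DD; S -> e; S -> eDD; D -> ec; H -> c.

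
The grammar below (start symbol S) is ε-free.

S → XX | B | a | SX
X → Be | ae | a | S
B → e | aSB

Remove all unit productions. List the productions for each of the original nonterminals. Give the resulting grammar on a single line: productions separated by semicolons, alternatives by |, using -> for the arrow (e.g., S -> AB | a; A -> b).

S -> a | e | SX | XX | aSB; B -> e | aSB; X -> a | e | Be | SX | XX | ae | aSB

Unit productions: S->B, X->S.
Unit pairs (A ⇒* B via units): (S,B), (X,B), (X,S).
S: inherits non-unit rules of {B, S} → SX | XX | a | aSB | e.
B: inherits non-unit rules of {B} → aSB | e.
X: inherits non-unit rules of {B, S, X} → Be | SX | XX | a | aSB | ae | e.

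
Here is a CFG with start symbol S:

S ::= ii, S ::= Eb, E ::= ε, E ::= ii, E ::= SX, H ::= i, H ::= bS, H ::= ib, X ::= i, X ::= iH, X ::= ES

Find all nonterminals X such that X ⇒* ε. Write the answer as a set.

{E}

Directly nullable (have an ε-rule): {E}.
Not nullable: H, S, X — each has a terminal in every rule's right-hand side or depends on a non-nullable symbol.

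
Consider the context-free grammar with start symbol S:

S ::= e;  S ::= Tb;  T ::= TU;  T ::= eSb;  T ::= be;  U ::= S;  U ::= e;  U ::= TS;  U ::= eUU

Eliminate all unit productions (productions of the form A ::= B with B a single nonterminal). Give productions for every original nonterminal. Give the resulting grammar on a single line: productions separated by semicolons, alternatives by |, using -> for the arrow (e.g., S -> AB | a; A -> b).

S -> e | Tb; T -> TU | be | eSb; U -> e | TS | Tb | eUU

Unit productions: U->S.
Unit pairs (A ⇒* B via units): (U,S).
S: inherits non-unit rules of {S} → Tb | e.
T: inherits non-unit rules of {T} → TU | be | eSb.
U: inherits non-unit rules of {S, U} → TS | Tb | e | eUU.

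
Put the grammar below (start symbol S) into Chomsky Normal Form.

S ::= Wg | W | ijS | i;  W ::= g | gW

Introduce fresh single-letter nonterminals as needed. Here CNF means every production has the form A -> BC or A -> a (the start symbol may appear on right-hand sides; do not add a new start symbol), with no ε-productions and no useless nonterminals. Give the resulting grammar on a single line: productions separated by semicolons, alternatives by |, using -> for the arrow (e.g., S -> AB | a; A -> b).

S -> g | i | AW | BD | WA; A -> g; B -> i; C -> j; D -> CS; W -> g | AW

No ε-productions.
After unit-elimination: S -> g | i | Wg | gW | ijS; W -> g | gW.
TERM: introduce A -> g, B -> i, C -> j and substitute in every rule of length ≥2.
BIN: S -> BCS becomes S -> BD, D -> CS.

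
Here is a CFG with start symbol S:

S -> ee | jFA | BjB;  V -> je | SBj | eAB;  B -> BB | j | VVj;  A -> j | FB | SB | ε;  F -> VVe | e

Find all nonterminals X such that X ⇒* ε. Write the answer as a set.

{A}

Directly nullable (have an ε-rule): {A}.
Not nullable: B, F, S, V — each has a terminal in every rule's right-hand side or depends on a non-nullable symbol.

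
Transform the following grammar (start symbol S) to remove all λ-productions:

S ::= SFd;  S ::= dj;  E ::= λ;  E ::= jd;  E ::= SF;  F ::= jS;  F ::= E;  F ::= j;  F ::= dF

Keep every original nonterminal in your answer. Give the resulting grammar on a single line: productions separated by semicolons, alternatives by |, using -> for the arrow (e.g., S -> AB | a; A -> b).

S -> Sd | dj | SFd; E -> S | SF | jd; F -> E | d | j | dF | jS

Nullable set: {E, F}.
S -> SFd: F nullable, giving SFd | Sd.
Drop E -> λ.
E -> SF: F nullable, giving S | SF.
F -> E: E nullable, giving E.
F -> dF: F nullable, giving d | dF.
Unchanged (no nullable symbols): S -> dj; E -> jd; F -> j; F -> jS.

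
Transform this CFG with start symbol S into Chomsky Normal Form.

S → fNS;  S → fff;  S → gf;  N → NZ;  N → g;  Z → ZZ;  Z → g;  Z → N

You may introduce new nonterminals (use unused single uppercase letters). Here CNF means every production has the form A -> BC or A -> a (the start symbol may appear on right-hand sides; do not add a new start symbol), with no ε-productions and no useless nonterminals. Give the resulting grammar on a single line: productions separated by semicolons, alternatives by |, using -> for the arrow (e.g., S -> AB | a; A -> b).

S -> AC | AD | BA; A -> f; B -> g; C -> AA; D -> NS; N -> g | NZ; Z -> g | NZ | ZZ

No ε-productions.
After unit-elimination: S -> gf | fNS | fff; N -> g | NZ; Z -> g | NZ | ZZ.
TERM: introduce A -> f, B -> g and substitute in every rule of length ≥2.
BIN: S -> AAA becomes S -> AC, C -> AA; S -> ANS becomes S -> AD, D -> NS.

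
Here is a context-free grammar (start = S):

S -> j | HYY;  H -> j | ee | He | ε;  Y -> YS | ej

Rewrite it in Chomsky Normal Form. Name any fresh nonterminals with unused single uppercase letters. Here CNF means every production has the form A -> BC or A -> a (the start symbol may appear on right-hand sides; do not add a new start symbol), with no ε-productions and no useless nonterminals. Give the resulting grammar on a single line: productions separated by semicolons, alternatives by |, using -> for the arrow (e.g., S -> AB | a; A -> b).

Nullable: {H}; after ε-elimination: S -> j | YY | HYY; H -> e | j | He | ee; Y -> YS | ej.
No unit productions to eliminate.
TERM: introduce A -> e, B -> j and substitute in every rule of length ≥2.
BIN: S -> HYY becomes S -> HC, C -> YY.

S -> j | HC | YY; A -> e; B -> j; C -> YY; H -> e | j | AA | HA; Y -> AB | YS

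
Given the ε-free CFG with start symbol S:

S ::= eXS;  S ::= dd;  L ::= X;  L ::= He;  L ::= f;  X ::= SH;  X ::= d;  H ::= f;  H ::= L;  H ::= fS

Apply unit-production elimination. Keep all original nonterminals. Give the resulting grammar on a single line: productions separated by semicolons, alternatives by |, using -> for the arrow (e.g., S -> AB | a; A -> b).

S -> dd | eXS; H -> d | f | He | SH | fS; L -> d | f | He | SH; X -> d | SH

Unit productions: H->L, L->X.
Unit pairs (A ⇒* B via units): (H,L), (H,X), (L,X).
S: inherits non-unit rules of {S} → dd | eXS.
H: inherits non-unit rules of {H, L, X} → He | SH | d | f | fS.
L: inherits non-unit rules of {L, X} → He | SH | d | f.
X: inherits non-unit rules of {X} → SH | d.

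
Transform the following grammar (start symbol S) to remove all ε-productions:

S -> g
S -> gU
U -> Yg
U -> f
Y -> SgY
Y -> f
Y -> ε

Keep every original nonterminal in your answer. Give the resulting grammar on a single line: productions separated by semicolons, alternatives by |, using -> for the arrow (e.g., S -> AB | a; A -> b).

Nullable set: {Y}.
U -> Yg: Y nullable, giving Yg | g.
Drop Y -> ε.
Y -> SgY: Y nullable, giving Sg | SgY.
Unchanged (no nullable symbols): S -> g; S -> gU; U -> f; Y -> f.

S -> g | gU; U -> f | g | Yg; Y -> f | Sg | SgY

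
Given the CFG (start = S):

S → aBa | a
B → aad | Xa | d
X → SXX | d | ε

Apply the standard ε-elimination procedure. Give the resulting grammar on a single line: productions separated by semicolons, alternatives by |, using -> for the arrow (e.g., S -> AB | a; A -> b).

S -> a | aBa; B -> a | d | Xa | aad; X -> S | d | SX | SXX

Nullable set: {X}.
B -> Xa: X nullable, giving Xa | a.
Drop X -> ε.
X -> SXX: X, X nullable, giving S | SX | SXX.
Unchanged (no nullable symbols): S -> a; S -> aBa; B -> aad; B -> d; X -> d.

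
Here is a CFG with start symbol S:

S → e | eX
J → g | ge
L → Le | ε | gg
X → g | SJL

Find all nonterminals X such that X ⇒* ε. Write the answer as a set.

Directly nullable (have an ε-rule): {L}.
Not nullable: J, S, X — each has a terminal in every rule's right-hand side or depends on a non-nullable symbol.

{L}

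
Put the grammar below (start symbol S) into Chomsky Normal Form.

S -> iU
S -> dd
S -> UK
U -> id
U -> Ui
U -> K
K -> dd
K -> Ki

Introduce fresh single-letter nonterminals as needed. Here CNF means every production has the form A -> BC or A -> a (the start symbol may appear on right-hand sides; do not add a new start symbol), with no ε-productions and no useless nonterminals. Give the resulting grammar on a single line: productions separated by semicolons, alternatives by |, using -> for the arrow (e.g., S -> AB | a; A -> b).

S -> AU | BB | UK; A -> i; B -> d; K -> BB | KA; U -> AB | BB | KA | UA

No ε-productions.
After unit-elimination: S -> UK | dd | iU; K -> Ki | dd; U -> Ki | Ui | dd | id.
TERM: introduce B -> d, A -> i and substitute in every rule of length ≥2.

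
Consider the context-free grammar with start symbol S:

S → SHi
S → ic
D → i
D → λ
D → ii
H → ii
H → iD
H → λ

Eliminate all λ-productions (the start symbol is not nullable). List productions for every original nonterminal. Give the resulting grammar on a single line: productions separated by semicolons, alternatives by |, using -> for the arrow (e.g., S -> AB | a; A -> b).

Nullable set: {D, H}.
S -> SHi: H nullable, giving SHi | Si.
Drop D -> λ.
Drop H -> λ.
H -> iD: D nullable, giving i | iD.
Unchanged (no nullable symbols): S -> ic; D -> i; D -> ii; H -> ii.

S -> Si | ic | SHi; D -> i | ii; H -> i | iD | ii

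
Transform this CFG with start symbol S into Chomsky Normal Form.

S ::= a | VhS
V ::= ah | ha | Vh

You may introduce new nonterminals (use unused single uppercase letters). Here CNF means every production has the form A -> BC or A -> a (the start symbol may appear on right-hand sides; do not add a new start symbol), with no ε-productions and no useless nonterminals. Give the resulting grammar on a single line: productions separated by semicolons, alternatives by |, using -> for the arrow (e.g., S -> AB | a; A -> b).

S -> a | VC; A -> h; B -> a; C -> AS; V -> AB | BA | VA

No ε-productions.
No unit productions to eliminate.
TERM: introduce B -> a, A -> h and substitute in every rule of length ≥2.
BIN: S -> VAS becomes S -> VC, C -> AS.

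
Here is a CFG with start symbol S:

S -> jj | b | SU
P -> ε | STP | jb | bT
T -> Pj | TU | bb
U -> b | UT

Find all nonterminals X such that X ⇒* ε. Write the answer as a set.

{P}

Directly nullable (have an ε-rule): {P}.
Not nullable: S, T, U — each has a terminal in every rule's right-hand side or depends on a non-nullable symbol.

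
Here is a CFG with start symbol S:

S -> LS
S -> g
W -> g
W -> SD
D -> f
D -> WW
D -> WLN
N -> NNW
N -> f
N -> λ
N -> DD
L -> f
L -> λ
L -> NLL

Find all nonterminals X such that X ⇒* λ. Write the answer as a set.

{L, N}

Directly nullable (have an ε-rule): {L, N}.
Not nullable: D, S, W — each has a terminal in every rule's right-hand side or depends on a non-nullable symbol.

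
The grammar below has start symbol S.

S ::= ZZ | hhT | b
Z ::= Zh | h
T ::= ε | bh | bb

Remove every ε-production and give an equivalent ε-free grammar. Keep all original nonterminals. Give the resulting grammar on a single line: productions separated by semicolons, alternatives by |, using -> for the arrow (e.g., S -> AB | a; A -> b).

Nullable set: {T}.
S -> hhT: T nullable, giving hh | hhT.
Drop T -> ε.
Unchanged (no nullable symbols): S -> ZZ; S -> b; T -> bb; T -> bh; Z -> Zh; Z -> h.

S -> b | ZZ | hh | hhT; T -> bb | bh; Z -> h | Zh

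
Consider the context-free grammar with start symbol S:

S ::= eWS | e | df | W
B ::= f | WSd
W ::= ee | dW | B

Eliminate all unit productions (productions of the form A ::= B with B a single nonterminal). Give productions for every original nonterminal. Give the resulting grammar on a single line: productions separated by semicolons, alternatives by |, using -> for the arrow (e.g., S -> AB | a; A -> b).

Unit productions: S->W, W->B.
Unit pairs (A ⇒* B via units): (S,B), (S,W), (W,B).
S: inherits non-unit rules of {B, S, W} → WSd | dW | df | e | eWS | ee | f.
B: inherits non-unit rules of {B} → WSd | f.
W: inherits non-unit rules of {B, W} → WSd | dW | ee | f.

S -> e | f | dW | df | ee | WSd | eWS; B -> f | WSd; W -> f | dW | ee | WSd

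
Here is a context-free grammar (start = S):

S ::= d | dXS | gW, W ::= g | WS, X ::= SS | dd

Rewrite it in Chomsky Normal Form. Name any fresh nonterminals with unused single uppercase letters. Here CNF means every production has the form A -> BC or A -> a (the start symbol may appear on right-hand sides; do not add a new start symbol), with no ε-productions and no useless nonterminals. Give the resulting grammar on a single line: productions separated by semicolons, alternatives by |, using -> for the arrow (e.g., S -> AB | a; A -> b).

No ε-productions.
No unit productions to eliminate.
TERM: introduce A -> d, B -> g and substitute in every rule of length ≥2.
BIN: S -> AXS becomes S -> AC, C -> XS.

S -> d | AC | BW; A -> d; B -> g; C -> XS; W -> g | WS; X -> AA | SS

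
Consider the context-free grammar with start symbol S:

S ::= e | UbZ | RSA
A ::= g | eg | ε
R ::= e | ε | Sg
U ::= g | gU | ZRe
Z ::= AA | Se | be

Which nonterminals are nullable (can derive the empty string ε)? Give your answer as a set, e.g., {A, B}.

{A, R, Z}

Directly nullable (have an ε-rule): {A, R}.
Z is nullable via Z -> AA (every symbol on the right is already known nullable).
Not nullable: S, U — each has a terminal in every rule's right-hand side or depends on a non-nullable symbol.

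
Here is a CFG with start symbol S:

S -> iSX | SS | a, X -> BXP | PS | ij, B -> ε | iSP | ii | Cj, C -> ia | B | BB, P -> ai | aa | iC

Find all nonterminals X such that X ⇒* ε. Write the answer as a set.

{B, C}

Directly nullable (have an ε-rule): {B}.
C is nullable via C -> B (every symbol on the right is already known nullable).
Not nullable: P, S, X — each has a terminal in every rule's right-hand side or depends on a non-nullable symbol.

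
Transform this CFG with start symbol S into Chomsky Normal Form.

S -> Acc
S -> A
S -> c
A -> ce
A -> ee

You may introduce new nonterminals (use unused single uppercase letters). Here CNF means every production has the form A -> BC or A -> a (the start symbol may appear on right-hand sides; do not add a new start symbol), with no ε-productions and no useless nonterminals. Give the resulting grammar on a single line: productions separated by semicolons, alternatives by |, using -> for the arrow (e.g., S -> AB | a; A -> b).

No ε-productions.
After unit-elimination: S -> c | ce | ee | Acc; A -> ce | ee.
TERM: introduce B -> c, C -> e and substitute in every rule of length ≥2.
BIN: S -> ABB becomes S -> AD, D -> BB.

S -> c | AD | BC | CC; A -> BC | CC; B -> c; C -> e; D -> BB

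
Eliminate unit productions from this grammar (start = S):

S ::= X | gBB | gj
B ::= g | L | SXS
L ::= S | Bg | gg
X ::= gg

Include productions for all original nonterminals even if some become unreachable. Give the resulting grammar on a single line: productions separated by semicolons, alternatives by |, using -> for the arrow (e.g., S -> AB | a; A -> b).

Unit productions: B->L, L->S, S->X.
Unit pairs (A ⇒* B via units): (B,L), (B,S), (B,X), (L,S), (L,X), (S,X).
S: inherits non-unit rules of {S, X} → gBB | gg | gj.
B: inherits non-unit rules of {B, L, S, X} → Bg | SXS | g | gBB | gg | gj.
L: inherits non-unit rules of {L, S, X} → Bg | gBB | gg | gj.
X: inherits non-unit rules of {X} → gg.

S -> gg | gj | gBB; B -> g | Bg | gg | gj | SXS | gBB; L -> Bg | gg | gj | gBB; X -> gg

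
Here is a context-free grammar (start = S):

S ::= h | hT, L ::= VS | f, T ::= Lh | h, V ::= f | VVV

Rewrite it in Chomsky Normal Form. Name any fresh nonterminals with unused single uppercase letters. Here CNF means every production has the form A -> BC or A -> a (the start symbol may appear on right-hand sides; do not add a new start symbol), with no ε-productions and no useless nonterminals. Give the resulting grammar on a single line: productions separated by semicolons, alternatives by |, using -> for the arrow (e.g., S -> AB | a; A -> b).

S -> h | AT; A -> h; B -> VV; L -> f | VS; T -> h | LA; V -> f | VB

No ε-productions.
No unit productions to eliminate.
TERM: introduce A -> h and substitute in every rule of length ≥2.
BIN: V -> VVV becomes V -> VB, B -> VV.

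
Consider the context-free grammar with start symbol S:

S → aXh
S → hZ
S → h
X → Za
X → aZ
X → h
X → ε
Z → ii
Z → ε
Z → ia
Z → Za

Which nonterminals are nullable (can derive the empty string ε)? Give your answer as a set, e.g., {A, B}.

{X, Z}

Directly nullable (have an ε-rule): {X, Z}.
Not nullable: S — each has a terminal in every rule's right-hand side or depends on a non-nullable symbol.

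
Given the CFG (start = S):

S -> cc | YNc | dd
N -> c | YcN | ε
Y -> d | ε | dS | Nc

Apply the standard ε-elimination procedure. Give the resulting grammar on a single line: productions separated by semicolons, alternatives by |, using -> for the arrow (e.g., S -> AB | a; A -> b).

Nullable set: {N, Y}.
S -> YNc: Y, N nullable, giving Nc | YNc | Yc | c.
Drop N -> ε.
N -> YcN: Y, N nullable, giving Yc | YcN | c | cN.
Drop Y -> ε.
Y -> Nc: N nullable, giving Nc | c.
Unchanged (no nullable symbols): S -> cc; S -> dd; N -> c; Y -> d; Y -> dS.

S -> c | Nc | Yc | cc | dd | YNc; N -> c | Yc | cN | YcN; Y -> c | d | Nc | dS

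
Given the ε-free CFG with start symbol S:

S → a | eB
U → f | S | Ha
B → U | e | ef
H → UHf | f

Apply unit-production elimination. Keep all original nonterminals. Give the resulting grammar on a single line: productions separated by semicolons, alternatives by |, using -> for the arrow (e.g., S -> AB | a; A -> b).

Unit productions: B->U, U->S.
Unit pairs (A ⇒* B via units): (B,S), (B,U), (U,S).
S: inherits non-unit rules of {S} → a | eB.
B: inherits non-unit rules of {B, S, U} → Ha | a | e | eB | ef | f.
H: inherits non-unit rules of {H} → UHf | f.
U: inherits non-unit rules of {S, U} → Ha | a | eB | f.

S -> a | eB; B -> a | e | f | Ha | eB | ef; H -> f | UHf; U -> a | f | Ha | eB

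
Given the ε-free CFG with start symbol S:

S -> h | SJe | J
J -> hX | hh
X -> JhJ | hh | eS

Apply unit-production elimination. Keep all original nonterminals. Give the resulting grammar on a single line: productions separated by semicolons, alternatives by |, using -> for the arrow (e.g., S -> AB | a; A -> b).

Unit productions: S->J.
Unit pairs (A ⇒* B via units): (S,J).
S: inherits non-unit rules of {J, S} → SJe | h | hX | hh.
J: inherits non-unit rules of {J} → hX | hh.
X: inherits non-unit rules of {X} → JhJ | eS | hh.

S -> h | hX | hh | SJe; J -> hX | hh; X -> eS | hh | JhJ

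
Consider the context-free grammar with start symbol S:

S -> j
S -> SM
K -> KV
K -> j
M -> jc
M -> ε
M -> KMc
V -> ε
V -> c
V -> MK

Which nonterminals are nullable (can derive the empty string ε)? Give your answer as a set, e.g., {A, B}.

{M, V}

Directly nullable (have an ε-rule): {M, V}.
Not nullable: K, S — each has a terminal in every rule's right-hand side or depends on a non-nullable symbol.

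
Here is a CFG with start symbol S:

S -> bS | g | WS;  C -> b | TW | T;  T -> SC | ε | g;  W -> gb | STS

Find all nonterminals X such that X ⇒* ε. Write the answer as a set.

Directly nullable (have an ε-rule): {T}.
C is nullable via C -> T (every symbol on the right is already known nullable).
Not nullable: S, W — each has a terminal in every rule's right-hand side or depends on a non-nullable symbol.

{C, T}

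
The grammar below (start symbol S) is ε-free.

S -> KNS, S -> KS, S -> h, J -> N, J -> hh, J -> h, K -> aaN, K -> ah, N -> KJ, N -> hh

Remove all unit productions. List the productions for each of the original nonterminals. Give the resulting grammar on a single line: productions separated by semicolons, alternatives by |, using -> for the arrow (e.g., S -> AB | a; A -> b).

Unit productions: J->N.
Unit pairs (A ⇒* B via units): (J,N).
S: inherits non-unit rules of {S} → KNS | KS | h.
J: inherits non-unit rules of {J, N} → KJ | h | hh.
K: inherits non-unit rules of {K} → aaN | ah.
N: inherits non-unit rules of {N} → KJ | hh.

S -> h | KS | KNS; J -> h | KJ | hh; K -> ah | aaN; N -> KJ | hh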